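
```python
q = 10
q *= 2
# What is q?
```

Trace:
`q = 10` → q = 10
`q *= 2` → q = 20
So q = 20

Answer: 20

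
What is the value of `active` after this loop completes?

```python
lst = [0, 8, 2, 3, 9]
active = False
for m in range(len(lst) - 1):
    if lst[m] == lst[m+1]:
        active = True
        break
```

Check consecutive duplicates in [0, 8, 2, 3, 9]
`active` takes the values: False

Answer: False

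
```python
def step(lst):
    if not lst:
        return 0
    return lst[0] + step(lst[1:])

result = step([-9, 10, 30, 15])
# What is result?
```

(-9) + 10 + 30 + 15 + 0 = 46

Answer: 46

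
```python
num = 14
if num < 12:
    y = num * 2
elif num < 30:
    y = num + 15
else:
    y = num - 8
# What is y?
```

Trace:
`num = 14` → num = 14
`if num < 12: ...` → num < 12 is False, num < 30 is True → y = 29
So y = 29

Answer: 29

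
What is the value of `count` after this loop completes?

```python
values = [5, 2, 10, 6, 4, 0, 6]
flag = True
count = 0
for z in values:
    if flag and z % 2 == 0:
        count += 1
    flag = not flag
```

Count even values at even positions
`count` takes the values: 0 → 1 → 2 → 3

Answer: 3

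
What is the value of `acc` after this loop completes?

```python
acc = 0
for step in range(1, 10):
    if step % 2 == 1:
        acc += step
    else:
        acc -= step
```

Add odd, subtract even
`acc` takes the values: 0 → 1 → -1 → 2 → -2 → 3 → -3 → 4 → -4 → 5

Answer: 5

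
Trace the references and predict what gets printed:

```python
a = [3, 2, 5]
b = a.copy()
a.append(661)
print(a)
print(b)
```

Key concept: list.copy() creates independent copy.
Step by step:
`a = [3, 2, 5]` → a = [3, 2, 5]
`b = a.copy()` → b = [3, 2, 5]
`a.append(661)` → a = [3, 2, 5, 661]
`print(a)` → prints [3, 2, 5, 661]
`print(b)` → prints [3, 2, 5]

Answer:
[3, 2, 5, 661]
[3, 2, 5]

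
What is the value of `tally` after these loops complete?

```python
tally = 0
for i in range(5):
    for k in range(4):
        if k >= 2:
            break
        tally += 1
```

Inner breaks at 2, outer runs 5 times
`tally` takes the values: 0 → 1 → 2 → 3 → 4 → 5 → 6 → 7 → 8 → 9 → 10

Answer: 10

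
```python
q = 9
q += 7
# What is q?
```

Trace:
`q = 9` → q = 9
`q += 7` → q = 16
So q = 16

Answer: 16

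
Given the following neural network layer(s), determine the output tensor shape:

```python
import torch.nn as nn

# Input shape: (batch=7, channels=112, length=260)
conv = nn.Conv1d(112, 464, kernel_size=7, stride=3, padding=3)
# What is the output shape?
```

Input: (7, 112, 260) -> Output: (7, 464, 87)

Answer: (7, 464, 87)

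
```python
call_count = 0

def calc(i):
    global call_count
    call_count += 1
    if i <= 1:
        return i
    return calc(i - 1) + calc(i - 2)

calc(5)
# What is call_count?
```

Calls(i) = 1 + Calls(i-1) + Calls(i-2); Calls(0)=Calls(1)=1. For i=5 this gives 15.

Answer: 15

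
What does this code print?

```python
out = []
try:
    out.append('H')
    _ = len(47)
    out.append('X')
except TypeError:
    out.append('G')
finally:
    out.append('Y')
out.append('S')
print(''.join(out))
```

Execution trace: 'H' (try body) → 'G' (except TypeError) → 'Y' (finally) → 'S' (after the try/except). Output: HGYS

Answer: HGYS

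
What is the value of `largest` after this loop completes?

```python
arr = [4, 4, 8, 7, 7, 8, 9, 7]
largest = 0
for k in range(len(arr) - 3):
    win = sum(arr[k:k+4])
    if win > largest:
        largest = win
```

Max sum of 4-element window in [4, 4, 8, 7, 7, 8, 9, 7]
`largest` takes the values: 0 → 23 → 26 → 30 → 31

Answer: 31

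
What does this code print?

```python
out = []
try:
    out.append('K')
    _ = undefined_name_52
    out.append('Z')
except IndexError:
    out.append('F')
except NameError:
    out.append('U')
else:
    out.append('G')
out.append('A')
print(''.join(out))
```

Execution trace: 'K' (try body) → 'U' (except NameError) → 'A' (after the try/except). Output: KUA

Answer: KUA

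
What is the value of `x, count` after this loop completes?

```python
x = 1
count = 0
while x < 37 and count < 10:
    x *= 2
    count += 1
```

Double until >= 37 or 10 iterations
`x, count` takes the values: (1, 0) → (2, 0) → (2, 1) → (4, 1) → (4, 2) → (8, 2) → (8, 3) → (16, 3) → (16, 4) → (32, 4) → (32, 5) → (64, 5) → (64, 6)

Answer: 64, 6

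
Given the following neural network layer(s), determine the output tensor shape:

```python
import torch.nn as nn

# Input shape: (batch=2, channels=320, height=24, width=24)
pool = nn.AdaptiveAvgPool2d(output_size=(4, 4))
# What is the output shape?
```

Input: (2, 320, 24, 24) -> Output: (2, 320, 4, 4)

Answer: (2, 320, 4, 4)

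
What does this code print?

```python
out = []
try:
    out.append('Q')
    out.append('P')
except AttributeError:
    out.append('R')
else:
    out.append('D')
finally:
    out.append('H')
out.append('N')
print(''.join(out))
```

Execution trace: 'Q' (try body) → 'P' (try body, no exception) → 'D' (else) → 'H' (finally) → 'N' (after the try/except). Output: QPDHN

Answer: QPDHN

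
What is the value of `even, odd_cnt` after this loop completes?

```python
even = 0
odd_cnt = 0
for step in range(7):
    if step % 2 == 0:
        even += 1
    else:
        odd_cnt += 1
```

Count evens and odds in range(7)
`even, odd_cnt` takes the values: (0, 0) → (1, 0) → (1, 1) → (2, 1) → (2, 2) → (3, 2) → (3, 3) → (4, 3)

Answer: 4, 3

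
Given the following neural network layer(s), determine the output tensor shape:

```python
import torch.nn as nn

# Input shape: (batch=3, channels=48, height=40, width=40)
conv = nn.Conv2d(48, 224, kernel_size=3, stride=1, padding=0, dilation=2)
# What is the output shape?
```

Input: (3, 48, 40, 40) -> Output: (3, 224, 36, 36)

Answer: (3, 224, 36, 36)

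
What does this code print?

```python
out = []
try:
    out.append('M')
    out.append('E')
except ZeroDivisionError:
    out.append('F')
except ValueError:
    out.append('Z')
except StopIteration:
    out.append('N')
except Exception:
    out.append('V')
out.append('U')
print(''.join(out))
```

Execution trace: 'M' (try body) → 'E' (try body, no exception) → 'U' (after the try/except). Output: MEU

Answer: MEU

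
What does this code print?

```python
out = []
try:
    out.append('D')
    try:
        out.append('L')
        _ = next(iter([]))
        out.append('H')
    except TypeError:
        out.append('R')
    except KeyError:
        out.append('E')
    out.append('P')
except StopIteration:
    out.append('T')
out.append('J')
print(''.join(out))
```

Execution trace: 'D' (try body) → 'L' (inner try body) → 'T' (except StopIteration) → 'J' (after the try/except). Output: DLTJ

Answer: DLTJ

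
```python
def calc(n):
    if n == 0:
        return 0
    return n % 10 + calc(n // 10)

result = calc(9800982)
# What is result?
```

Sum of digits of 9800982: 2 + 8 + 9 + 0 + 0 + 8 + 9 = 36

Answer: 36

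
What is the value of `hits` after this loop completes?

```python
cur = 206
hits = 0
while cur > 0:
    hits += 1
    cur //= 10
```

Count digits by repeated division by 10
`hits` takes the values: 0 → 1 → 2 → 3

Answer: 3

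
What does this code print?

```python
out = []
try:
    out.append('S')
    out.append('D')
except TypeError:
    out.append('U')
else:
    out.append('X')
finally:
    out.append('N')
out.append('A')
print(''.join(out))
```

Execution trace: 'S' (try body) → 'D' (try body, no exception) → 'X' (else) → 'N' (finally) → 'A' (after the try/except). Output: SDXNA

Answer: SDXNA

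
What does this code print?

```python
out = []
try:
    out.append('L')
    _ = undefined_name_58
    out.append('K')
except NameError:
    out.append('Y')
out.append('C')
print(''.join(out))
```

Execution trace: 'L' (try body) → 'Y' (except NameError) → 'C' (after the try/except). Output: LYC

Answer: LYC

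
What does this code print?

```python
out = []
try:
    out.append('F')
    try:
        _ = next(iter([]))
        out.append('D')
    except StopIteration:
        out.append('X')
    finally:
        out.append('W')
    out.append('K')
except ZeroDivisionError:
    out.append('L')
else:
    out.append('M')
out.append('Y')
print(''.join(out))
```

Execution trace: 'F' (try body) → 'X' (inner except StopIteration) → 'W' (inner finally) → 'K' (try body, no exception) → 'M' (else) → 'Y' (after the try/except). Output: FXWKMY

Answer: FXWKMY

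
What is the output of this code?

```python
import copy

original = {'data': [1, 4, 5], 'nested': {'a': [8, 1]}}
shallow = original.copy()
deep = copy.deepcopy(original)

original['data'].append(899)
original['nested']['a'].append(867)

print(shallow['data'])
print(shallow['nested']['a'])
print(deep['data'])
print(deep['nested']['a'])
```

Key concept: comparing shallow vs deep copy.
Step by step:
`original = {'data': [1, 4, 5], 'nested': {'a': [8, 1]}}` → original = {'data': [1, 4, 5], 'nested': {'a': [8, 1]}}
`shallow = original.copy()` → shallow = {'data': [1, 4, 5], 'nested': {'a': [8, 1]}}
`deep = copy.deepcopy(original)` → deep = {'data': [1, 4, 5], 'nested': {'a': [8, 1]}}
`original['data'].append(899)` → original = {'data': [1, 4, 5, 899], 'nested': {'a': [8, 1]}}; shallow = {'data': [1, 4, 5, 899], 'nested': {'a': [8, 1]}}
`original['nested']['a'].append(867)` → original = {'data': [1, 4, 5, 899], 'nested': {'a': [8, 1, 867]}}; shallow = {'data': [1, 4, 5, 899], 'nested': {'a': [8, 1, 867]}}
`print(shallow['data'])` → prints [1, 4, 5, 899]
`print(shallow['nested']['a'])` → prints [8, 1, 867]
`print(deep['data'])` → prints [1, 4, 5]
`print(deep['nested']['a'])` → prints [8, 1]

Answer:
[1, 4, 5, 899]
[8, 1, 867]
[1, 4, 5]
[8, 1]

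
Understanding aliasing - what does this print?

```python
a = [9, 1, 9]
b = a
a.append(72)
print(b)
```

Key concept: basic list aliasing.
Step by step:
`a = [9, 1, 9]` → a = [9, 1, 9]
`b = a` → b = [9, 1, 9] (same object as a)
`a.append(72)` → a = [9, 1, 9, 72] (same object as b); b = [9, 1, 9, 72] (same object as a)
`print(b)` → prints [9, 1, 9, 72]

Answer: [9, 1, 9, 72]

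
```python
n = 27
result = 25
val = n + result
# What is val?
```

Trace:
`n = 27` → n = 27
`result = 25` → result = 25
`val = n + result` → val = 52
So val = 52

Answer: 52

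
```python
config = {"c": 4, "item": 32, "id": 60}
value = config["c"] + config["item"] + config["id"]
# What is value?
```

Trace:
`config = {"c": 4, "item": 32, "id": 60}` → config = {'c': 4, 'item': 32, 'id': 60}
`value = config["c"] + config["item"] + config["id"]` → value = 96
So value = 96

Answer: 96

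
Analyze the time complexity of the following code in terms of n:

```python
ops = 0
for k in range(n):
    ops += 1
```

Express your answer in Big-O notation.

Each loop level contributes: n. Multiplying the contributions gives O(n).

Answer: O(n)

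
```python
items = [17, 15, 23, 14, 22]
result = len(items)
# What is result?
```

Trace:
`items = [17, 15, 23, 14, 22]` → items = [17, 15, 23, 14, 22]
`result = len(items)` → result = 5
So result = 5

Answer: 5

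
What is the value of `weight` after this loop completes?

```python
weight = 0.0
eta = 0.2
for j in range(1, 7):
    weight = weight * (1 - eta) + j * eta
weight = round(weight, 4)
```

Moving average with lr=0.2
`weight` takes the values: 0.0 → 0.2 → 0.56 → 1.048 → 1.6384 → 2.31072 → 3.048576 → 3.0486

Answer: 3.0486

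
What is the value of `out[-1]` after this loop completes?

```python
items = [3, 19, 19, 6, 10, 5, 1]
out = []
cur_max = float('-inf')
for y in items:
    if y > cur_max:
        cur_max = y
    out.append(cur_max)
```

Running max ends at 19
`out` takes the values: [] → [3] → [3, 19] → [3, 19, 19] → [3, 19, 19, 19] → [3, 19, 19, 19, 19] → [3, 19, 19, 19, 19, 19] → [3, 19, 19, 19, 19, 19, 19]
So `out[-1]` = 19

Answer: 19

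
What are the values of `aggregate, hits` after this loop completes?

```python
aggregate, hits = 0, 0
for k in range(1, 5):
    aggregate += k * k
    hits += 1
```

Sum of squares and count
`aggregate, hits` takes the values: (0, 0) → (1, 0) → (1, 1) → (5, 1) → (5, 2) → (14, 2) → (14, 3) → (30, 3) → (30, 4)

Answer: 30, 4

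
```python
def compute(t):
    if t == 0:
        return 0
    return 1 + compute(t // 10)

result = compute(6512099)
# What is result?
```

Count of digits of 6512099: 7

Answer: 7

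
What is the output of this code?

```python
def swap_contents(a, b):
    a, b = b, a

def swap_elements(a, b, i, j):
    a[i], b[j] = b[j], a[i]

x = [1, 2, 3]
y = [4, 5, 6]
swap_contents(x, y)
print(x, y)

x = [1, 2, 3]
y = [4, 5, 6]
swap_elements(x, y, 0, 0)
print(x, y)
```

Key concept: parameter rebinding vs mutation.
Step by step:
`x = [1, 2, 3]` → x = [1, 2, 3]
`y = [4, 5, 6]` → y = [4, 5, 6]
`swap_contents(x, y)` → no visible change to tracked variables
`print(x, y)` → prints [1, 2, 3] [4, 5, 6]
`x = [1, 2, 3]` → x = [1, 2, 3]
`y = [4, 5, 6]` → y = [4, 5, 6]
`swap_elements(x, y, 0, 0)` → x = [4, 2, 3]; y = [1, 5, 6]
`print(x, y)` → prints [4, 2, 3] [1, 5, 6]

Answer:
[1, 2, 3] [4, 5, 6]
[4, 2, 3] [1, 5, 6]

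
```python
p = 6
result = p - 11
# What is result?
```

Trace:
`p = 6` → p = 6
`result = p - 11` → result = -5
So result = -5

Answer: -5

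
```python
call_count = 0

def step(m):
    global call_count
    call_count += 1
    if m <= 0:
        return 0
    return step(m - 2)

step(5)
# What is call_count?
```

Linear recursion stepping by 2: 4 calls from m=5 down to ≤0.

Answer: 4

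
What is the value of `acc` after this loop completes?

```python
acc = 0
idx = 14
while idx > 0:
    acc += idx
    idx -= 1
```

Sum 14 down to 1
`acc` takes the values: 0 → 14 → 27 → 39 → 50 → 60 → 69 → 77 → 84 → 90 → 95 → 99 → 102 → 104 → 105

Answer: 105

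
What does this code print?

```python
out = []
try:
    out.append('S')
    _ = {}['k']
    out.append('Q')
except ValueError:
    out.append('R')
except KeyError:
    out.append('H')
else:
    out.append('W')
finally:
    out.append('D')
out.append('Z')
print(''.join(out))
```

Execution trace: 'S' (try body) → 'H' (except KeyError) → 'D' (finally) → 'Z' (after the try/except). Output: SHDZ

Answer: SHDZ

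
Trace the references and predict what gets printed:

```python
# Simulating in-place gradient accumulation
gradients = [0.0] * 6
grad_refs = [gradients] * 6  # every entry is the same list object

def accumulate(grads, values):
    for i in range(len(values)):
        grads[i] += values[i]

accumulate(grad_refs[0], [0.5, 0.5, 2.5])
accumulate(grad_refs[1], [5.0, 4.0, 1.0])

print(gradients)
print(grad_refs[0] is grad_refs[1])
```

Key concept: gradient accumulation aliasing.
Step by step:
`gradients = [0.0] * 6` → gradients = [0.0, 0.0, 0.0, 0.0, 0.0, 0.0]
`grad_refs = [gradients] * 6` → grad_refs = [[0.0, 0.0, 0.0, 0.0, 0.0, 0.0], [0.0, 0.0, 0.0, 0.0, 0.0, 0.0], [0.0, 0.0, 0.0, 0.0, 0.0, 0.0], [0.0, 0.0, 0.0, 0.0, 0.0, 0.0], [0.0, 0.0, 0.0, 0.0, 0.0, 0.0], [0.0, 0.0, 0.0, 0.0, 0.0, 0.0]]
`accumulate(grad_refs[0], [0.5, 0.5, 2.5])` → gradients = [0.5, 0.5, 2.5, 0.0, 0.0, 0.0]; grad_refs = [[0.5, 0.5, 2.5, 0.0, 0.0, 0.0], [0.5, 0.5, 2.5, 0.0, 0.0, 0.0], [0.5, 0.5, 2.5, 0.0, 0.0, 0.0], [0.5, 0.5, 2.5, 0.0, 0.0, 0.0], [0.5, 0.5, 2.5, 0.0, 0.0, 0.0], [0.5, 0.5, 2.5, 0.0, 0.0, 0.0]]
`accumulate(grad_refs[1], [5.0, 4.0, 1.0])` → gradients = [5.5, 4.5, 3.5, 0.0, 0.0, 0.0]; grad_refs = [[5.5, 4.5, 3.5, 0.0, 0.0, 0.0], [5.5, 4.5, 3.5, 0.0, 0.0, 0.0], [5.5, 4.5, 3.5, 0.0, 0.0, 0.0], [5.5, 4.5, 3.5, 0.0, 0.0, 0.0], [5.5, 4.5, 3.5, 0.0, 0.0, 0.0], [5.5, 4.5, 3.5, 0.0, 0.0, 0.0]]
`print(gradients)` → prints [5.5, 4.5, 3.5, 0.0, 0.0, 0.0]
`print(grad_refs[0] is grad_refs[1])` → prints True

Answer:
[5.5, 4.5, 3.5, 0.0, 0.0, 0.0]
True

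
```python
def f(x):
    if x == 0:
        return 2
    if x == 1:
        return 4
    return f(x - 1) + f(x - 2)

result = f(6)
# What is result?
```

Build up from base cases: f(0)=2, f(1)=4, f(2)=6, f(3)=10, f(4)=16, f(5)=26, f(6)=42

Answer: 42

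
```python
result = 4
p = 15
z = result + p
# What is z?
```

Trace:
`result = 4` → result = 4
`p = 15` → p = 15
`z = result + p` → z = 19
So z = 19

Answer: 19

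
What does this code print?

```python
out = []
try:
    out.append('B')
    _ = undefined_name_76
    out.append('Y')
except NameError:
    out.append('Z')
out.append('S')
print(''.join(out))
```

Execution trace: 'B' (try body) → 'Z' (except NameError) → 'S' (after the try/except). Output: BZS

Answer: BZS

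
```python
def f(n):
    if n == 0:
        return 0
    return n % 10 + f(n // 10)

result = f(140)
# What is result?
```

Sum of digits of 140: 0 + 4 + 1 = 5

Answer: 5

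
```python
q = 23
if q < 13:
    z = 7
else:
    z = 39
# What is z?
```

Trace:
`q = 23` → q = 23
`if q < 13: ...` → q < 13 is False, take else branch → z = 39
So z = 39

Answer: 39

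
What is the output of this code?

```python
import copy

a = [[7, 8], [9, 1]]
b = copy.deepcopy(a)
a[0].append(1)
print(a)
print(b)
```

Key concept: deep copy is fully independent.
Step by step:
`a = [[7, 8], [9, 1]]` → a = [[7, 8], [9, 1]]
`b = copy.deepcopy(a)` → b = [[7, 8], [9, 1]]
`a[0].append(1)` → a = [[7, 8, 1], [9, 1]]
`print(a)` → prints [[7, 8, 1], [9, 1]]
`print(b)` → prints [[7, 8], [9, 1]]

Answer:
[[7, 8, 1], [9, 1]]
[[7, 8], [9, 1]]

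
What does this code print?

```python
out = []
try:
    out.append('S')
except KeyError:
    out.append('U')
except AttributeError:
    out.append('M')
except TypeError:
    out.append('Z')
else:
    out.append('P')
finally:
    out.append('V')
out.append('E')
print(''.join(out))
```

Execution trace: 'S' (try body, no exception) → 'P' (else) → 'V' (finally) → 'E' (after the try/except). Output: SPVE

Answer: SPVE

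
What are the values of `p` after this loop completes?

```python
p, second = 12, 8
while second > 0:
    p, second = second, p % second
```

GCD of 12 and 8
`p` takes the values: 12 → 8 → 4

Answer: 4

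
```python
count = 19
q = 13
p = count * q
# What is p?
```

Trace:
`count = 19` → count = 19
`q = 13` → q = 13
`p = count * q` → p = 247
So p = 247

Answer: 247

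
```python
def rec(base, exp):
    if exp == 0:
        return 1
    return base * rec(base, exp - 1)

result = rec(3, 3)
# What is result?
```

rec(3, 3) = 3 * 3 * 3 = 27

Answer: 27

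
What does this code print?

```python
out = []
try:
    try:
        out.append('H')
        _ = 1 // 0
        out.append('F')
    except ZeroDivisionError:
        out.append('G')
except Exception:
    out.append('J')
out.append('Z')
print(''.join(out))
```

Execution trace: 'H' (inner try body) → 'G' (inner except ZeroDivisionError) → 'Z' (after the try/except). Output: HGZ

Answer: HGZ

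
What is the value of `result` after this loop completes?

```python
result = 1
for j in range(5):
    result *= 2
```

2^5 = 32
`result` takes the values: 1 → 2 → 4 → 8 → 16 → 32

Answer: 32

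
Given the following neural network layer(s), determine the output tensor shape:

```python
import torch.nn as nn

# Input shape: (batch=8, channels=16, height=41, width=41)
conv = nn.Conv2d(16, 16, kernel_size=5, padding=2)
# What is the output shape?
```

Input: (8, 16, 41, 41) -> Output: (8, 16, 41, 41)

Answer: (8, 16, 41, 41)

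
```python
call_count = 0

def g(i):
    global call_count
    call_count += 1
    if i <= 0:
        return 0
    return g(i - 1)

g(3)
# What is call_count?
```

Linear recursion stepping by 1: 4 calls from i=3 down to ≤0.

Answer: 4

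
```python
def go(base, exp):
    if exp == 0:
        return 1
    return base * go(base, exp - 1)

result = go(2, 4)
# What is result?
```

go(2, 4) = 2 * 2 * 2 * 2 = 16

Answer: 16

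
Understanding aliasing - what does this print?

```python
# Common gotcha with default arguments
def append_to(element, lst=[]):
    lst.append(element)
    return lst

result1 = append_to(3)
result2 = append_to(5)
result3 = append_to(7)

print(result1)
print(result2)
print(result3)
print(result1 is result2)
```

Key concept: mutable default argument gotcha.
Step by step:
`result1 = append_to(3)` → result1 = [3]
`result2 = append_to(5)` → result1 = [3, 5] (same object as result2); result2 = [3, 5] (same object as result1)
`result3 = append_to(7)` → result1 = [3, 5, 7] (same object as result2, result3); result2 = [3, 5, 7] (same object as result1, result3); result3 = [3, 5, 7] (same object as result1, result2)
`print(result1)` → prints [3, 5, 7]
`print(result2)` → prints [3, 5, 7]
`print(result3)` → prints [3, 5, 7]
`print(result1 is result2)` → prints True

Answer:
[3, 5, 7]
[3, 5, 7]
[3, 5, 7]
True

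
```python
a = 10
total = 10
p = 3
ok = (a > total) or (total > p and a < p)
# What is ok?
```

Trace:
`a = 10` → a = 10
`total = 10` → total = 10
`p = 3` → p = 3
`ok = (a > total) or (total > p and a < p)` → ok = False
So ok = False

Answer: False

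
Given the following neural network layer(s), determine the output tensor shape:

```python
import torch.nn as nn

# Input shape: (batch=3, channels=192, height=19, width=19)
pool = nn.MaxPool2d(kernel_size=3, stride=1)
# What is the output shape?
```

Input: (3, 192, 19, 19) -> Output: (3, 192, 17, 17)

Answer: (3, 192, 17, 17)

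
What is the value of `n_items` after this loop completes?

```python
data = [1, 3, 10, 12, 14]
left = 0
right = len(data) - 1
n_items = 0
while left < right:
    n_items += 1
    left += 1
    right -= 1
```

Iterations until pointers meet (list length 5)
`n_items` takes the values: 0 → 1 → 2

Answer: 2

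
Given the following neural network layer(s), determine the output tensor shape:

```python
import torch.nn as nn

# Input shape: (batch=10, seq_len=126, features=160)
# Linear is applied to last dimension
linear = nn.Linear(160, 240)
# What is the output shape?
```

Input: (10, 126, 160) -> Output: (10, 126, 240)

Answer: (10, 126, 240)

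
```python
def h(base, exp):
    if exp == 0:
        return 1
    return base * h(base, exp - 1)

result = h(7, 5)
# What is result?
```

h(7, 5) = 7 * 7 * 7 * 7 * 7 = 16807

Answer: 16807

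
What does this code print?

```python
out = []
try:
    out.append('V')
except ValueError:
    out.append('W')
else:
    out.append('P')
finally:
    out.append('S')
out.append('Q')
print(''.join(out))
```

Execution trace: 'V' (try body, no exception) → 'P' (else) → 'S' (finally) → 'Q' (after the try/except). Output: VPSQ

Answer: VPSQ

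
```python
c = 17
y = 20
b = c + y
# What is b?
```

Trace:
`c = 17` → c = 17
`y = 20` → y = 20
`b = c + y` → b = 37
So b = 37

Answer: 37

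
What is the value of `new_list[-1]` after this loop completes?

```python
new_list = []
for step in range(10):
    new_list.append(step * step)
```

Last element of squares 0 to 9
`new_list` takes the values: [] → [0] → [0, 1] → [0, 1, 4] → [0, 1, 4, 9] → [0, 1, 4, 9, 16] → [0, 1, 4, 9, 16, 25] → [0, 1, 4, 9, 16, 25, 36] → [0, 1, 4, 9, 16, 25, 36, 49] → [0, 1, 4, 9, 16, 25, 36, 49, 64] → [0, 1, 4, 9, 16, 25, 36, 49, 64, 81]
So `new_list[-1]` = 81

Answer: 81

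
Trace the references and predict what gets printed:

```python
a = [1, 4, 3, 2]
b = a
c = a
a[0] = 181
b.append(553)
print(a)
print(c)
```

Key concept: multiple aliases.
Step by step:
`a = [1, 4, 3, 2]` → a = [1, 4, 3, 2]
`b = a` → b = [1, 4, 3, 2] (same object as a)
`c = a` → c = [1, 4, 3, 2] (same object as a, b)
`a[0] = 181` → a = [181, 4, 3, 2] (same object as b, c); b = [181, 4, 3, 2] (same object as a, c); c = [181, 4, 3, 2] (same object as a, b)
`b.append(553)` → a = [181, 4, 3, 2, 553] (same object as b, c); b = [181, 4, 3, 2, 553] (same object as a, c); c = [181, 4, 3, 2, 553] (same object as a, b)
`print(a)` → prints [181, 4, 3, 2, 553]
`print(c)` → prints [181, 4, 3, 2, 553]

Answer:
[181, 4, 3, 2, 553]
[181, 4, 3, 2, 553]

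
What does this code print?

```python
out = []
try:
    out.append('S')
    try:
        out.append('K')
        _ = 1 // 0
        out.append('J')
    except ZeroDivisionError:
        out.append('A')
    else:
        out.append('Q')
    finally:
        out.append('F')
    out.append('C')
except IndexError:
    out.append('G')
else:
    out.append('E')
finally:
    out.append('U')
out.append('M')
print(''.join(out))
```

Execution trace: 'S' (try body) → 'K' (inner try body) → 'A' (inner except ZeroDivisionError) → 'F' (inner finally) → 'C' (try body, no exception) → 'E' (else) → 'U' (finally) → 'M' (after the try/except). Output: SKAFCEUM

Answer: SKAFCEUM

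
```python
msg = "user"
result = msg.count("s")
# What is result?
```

Trace:
`msg = "user"` → msg = 'user'
`result = msg.count("s")` → result = 1
So result = 1

Answer: 1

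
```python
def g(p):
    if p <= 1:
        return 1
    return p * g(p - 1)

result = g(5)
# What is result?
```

g(5) = 5 * 4 * 3 * 2 * 1 = 120

Answer: 120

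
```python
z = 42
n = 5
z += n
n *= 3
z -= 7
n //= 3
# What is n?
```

Trace:
`z = 42` → z = 42
`n = 5` → n = 5
`z += n` → z = 47
`n *= 3` → n = 15
`z -= 7` → z = 40
`n //= 3` → n = 5
So n = 5

Answer: 5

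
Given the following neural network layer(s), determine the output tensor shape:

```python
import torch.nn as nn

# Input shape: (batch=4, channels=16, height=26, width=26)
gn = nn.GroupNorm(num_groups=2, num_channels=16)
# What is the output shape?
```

Input: (4, 16, 26, 26) -> Output: (4, 16, 26, 26)

Answer: (4, 16, 26, 26)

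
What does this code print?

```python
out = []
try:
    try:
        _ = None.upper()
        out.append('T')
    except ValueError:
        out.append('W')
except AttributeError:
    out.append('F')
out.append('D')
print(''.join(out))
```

Execution trace: 'F' (outer except AttributeError) → 'D' (after the try/except). Output: FD

Answer: FD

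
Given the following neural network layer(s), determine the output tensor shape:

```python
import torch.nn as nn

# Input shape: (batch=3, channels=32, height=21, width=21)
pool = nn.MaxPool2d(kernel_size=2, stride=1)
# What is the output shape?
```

Input: (3, 32, 21, 21) -> Output: (3, 32, 20, 20)

Answer: (3, 32, 20, 20)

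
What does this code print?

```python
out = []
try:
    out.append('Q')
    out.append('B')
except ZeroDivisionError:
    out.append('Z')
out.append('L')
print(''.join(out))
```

Execution trace: 'Q' (try body) → 'B' (try body, no exception) → 'L' (after the try/except). Output: QBL

Answer: QBL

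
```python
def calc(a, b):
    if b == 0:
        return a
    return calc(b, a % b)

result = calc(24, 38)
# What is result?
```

calc(24, 38) -> calc(38, 24) -> calc(24, 14) -> calc(14, 10) -> calc(10, 4) -> calc(4, 2) -> calc(2, 0) -> 2

Answer: 2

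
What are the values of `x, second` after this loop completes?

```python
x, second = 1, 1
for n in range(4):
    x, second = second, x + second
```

Fibonacci: after 4 iterations
`x, second` takes the values: (1, 1) → (1, 2) → (2, 3) → (3, 5) → (5, 8)

Answer: 5, 8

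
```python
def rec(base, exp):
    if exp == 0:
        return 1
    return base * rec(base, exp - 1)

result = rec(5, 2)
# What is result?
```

rec(5, 2) = 5 * 5 = 25

Answer: 25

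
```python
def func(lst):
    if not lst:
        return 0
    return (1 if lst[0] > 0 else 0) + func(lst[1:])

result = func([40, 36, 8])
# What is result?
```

Count of positive elements in [40, 36, 8] = 3

Answer: 3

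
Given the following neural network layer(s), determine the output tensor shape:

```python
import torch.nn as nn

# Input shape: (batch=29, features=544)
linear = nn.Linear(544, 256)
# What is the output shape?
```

Input: (29, 544) -> Output: (29, 256)

Answer: (29, 256)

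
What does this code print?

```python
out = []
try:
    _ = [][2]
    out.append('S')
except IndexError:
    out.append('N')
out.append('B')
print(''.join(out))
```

Execution trace: 'N' (except IndexError) → 'B' (after the try/except). Output: NB

Answer: NB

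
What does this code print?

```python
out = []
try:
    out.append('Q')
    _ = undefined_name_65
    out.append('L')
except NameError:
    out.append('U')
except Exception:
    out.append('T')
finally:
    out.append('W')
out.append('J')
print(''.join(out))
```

Execution trace: 'Q' (try body) → 'U' (except NameError) → 'W' (finally) → 'J' (after the try/except). Output: QUWJ

Answer: QUWJ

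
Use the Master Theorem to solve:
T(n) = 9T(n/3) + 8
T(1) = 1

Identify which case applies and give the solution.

a=9, b=3, f(n)=8. log_3(9) = 2. Since c=0 < 2, Case 1 applies: T(n) = Θ(n^log_b(a)) = O(n^2).

Answer: O(n^2) - Case 1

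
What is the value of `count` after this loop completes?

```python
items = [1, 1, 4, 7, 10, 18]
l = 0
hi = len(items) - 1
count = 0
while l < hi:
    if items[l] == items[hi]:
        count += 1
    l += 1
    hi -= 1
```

Count matching pairs from ends
`count` takes the values: 0

Answer: 0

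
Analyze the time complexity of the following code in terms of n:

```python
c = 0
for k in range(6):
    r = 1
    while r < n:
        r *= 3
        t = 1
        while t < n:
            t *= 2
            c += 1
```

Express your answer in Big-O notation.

Each loop level contributes: 1 × log n × log n. Multiplying the contributions gives O(log² n).

Answer: O(log² n)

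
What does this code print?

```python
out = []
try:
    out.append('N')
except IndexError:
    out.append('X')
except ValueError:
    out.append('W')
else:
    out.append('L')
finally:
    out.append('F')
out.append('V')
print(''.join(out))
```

Execution trace: 'N' (try body, no exception) → 'L' (else) → 'F' (finally) → 'V' (after the try/except). Output: NLFV

Answer: NLFV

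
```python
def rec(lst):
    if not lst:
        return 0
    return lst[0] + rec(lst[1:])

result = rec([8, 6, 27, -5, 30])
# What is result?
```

8 + 6 + 27 + (-5) + 30 + 0 = 66

Answer: 66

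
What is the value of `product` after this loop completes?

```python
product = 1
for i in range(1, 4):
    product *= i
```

3! = 6
`product` takes the values: 1 → 2 → 6

Answer: 6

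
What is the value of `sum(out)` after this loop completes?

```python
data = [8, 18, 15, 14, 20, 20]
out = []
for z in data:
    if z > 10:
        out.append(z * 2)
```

Sum of doubled values > 10
`out` takes the values: [] → [36] → [36, 30] → [36, 30, 28] → [36, 30, 28, 40] → [36, 30, 28, 40, 40]
So `sum(out)` = 174

Answer: 174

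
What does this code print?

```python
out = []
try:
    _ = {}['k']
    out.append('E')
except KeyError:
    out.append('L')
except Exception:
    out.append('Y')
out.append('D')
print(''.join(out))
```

Execution trace: 'L' (except KeyError) → 'D' (after the try/except). Output: LD

Answer: LD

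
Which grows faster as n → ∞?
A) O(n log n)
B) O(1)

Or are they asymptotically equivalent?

O(n log n) vs O(1): Higher order terms dominate.

Answer: A) O(n log n) grows faster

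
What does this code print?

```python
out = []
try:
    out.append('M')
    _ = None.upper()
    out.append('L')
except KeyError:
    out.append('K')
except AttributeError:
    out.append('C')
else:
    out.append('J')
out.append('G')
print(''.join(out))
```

Execution trace: 'M' (try body) → 'C' (except AttributeError) → 'G' (after the try/except). Output: MCG

Answer: MCG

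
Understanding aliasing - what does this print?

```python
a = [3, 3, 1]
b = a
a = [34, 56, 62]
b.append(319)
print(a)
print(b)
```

Key concept: rebinding vs mutation: a is rebound to a new list, b still points at the original.
Step by step:
`a = [3, 3, 1]` → a = [3, 3, 1]
`b = a` → b = [3, 3, 1] (same object as a)
`a = [34, 56, 62]` → a = [34, 56, 62]
`b.append(319)` → b = [3, 3, 1, 319]
`print(a)` → prints [34, 56, 62]
`print(b)` → prints [3, 3, 1, 319]

Answer:
[34, 56, 62]
[3, 3, 1, 319]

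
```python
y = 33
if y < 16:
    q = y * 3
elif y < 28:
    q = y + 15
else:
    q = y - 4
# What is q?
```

Trace:
`y = 33` → y = 33
`if y < 16: ...` → y < 16 is False, y < 28 is False, take else branch → q = 29
So q = 29

Answer: 29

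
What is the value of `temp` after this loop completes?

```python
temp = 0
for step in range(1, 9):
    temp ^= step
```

XOR of 1 to 8
`temp` takes the values: 0 → 1 → 3 → 0 → 4 → 1 → 7 → 0 → 8

Answer: 8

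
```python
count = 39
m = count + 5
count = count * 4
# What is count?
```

Trace:
`count = 39` → count = 39
`m = count + 5` → m = 44
`count = count * 4` → count = 156
So count = 156

Answer: 156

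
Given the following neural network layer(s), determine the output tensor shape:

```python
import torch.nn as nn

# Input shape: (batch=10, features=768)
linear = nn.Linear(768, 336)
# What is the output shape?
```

Input: (10, 768) -> Output: (10, 336)

Answer: (10, 336)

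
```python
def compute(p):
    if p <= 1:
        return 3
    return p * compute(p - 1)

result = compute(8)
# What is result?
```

compute(8) = 8 * 7 * 6 * 5 * 4 * 3 * 2 * 3 = 120960

Answer: 120960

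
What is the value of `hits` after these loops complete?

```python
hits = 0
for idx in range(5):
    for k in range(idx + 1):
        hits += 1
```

Triangle: 1 + 2 + ... + 5
`hits` takes the values: 0 → 1 → 2 → 3 → 4 → 5 → 6 → 7 → 8 → 9 → 10 → 11 → 12 → 13 → 14 → 15

Answer: 15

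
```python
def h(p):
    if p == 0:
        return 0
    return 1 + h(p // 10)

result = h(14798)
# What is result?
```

Count of digits of 14798: 5

Answer: 5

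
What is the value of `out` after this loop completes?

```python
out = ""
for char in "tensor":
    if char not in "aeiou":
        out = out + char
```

Remove vowels from 'tensor'
`out` takes the values: "" → "t" → "tn" → "tns" → "tnsr"

Answer: "tnsr"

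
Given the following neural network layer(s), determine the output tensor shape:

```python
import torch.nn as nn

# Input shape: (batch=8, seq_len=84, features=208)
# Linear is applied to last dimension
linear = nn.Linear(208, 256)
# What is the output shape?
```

Input: (8, 84, 208) -> Output: (8, 84, 256)

Answer: (8, 84, 256)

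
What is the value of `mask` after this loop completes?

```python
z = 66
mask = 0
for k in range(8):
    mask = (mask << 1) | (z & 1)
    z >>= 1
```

Reverse lowest 8 bits of 66
`mask` takes the values: 0 → 1 → 2 → 4 → 8 → 16 → 33 → 66

Answer: 66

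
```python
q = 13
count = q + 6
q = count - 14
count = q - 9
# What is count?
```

Trace:
`q = 13` → q = 13
`count = q + 6` → count = 19
`q = count - 14` → q = 5
`count = q - 9` → count = -4
So count = -4

Answer: -4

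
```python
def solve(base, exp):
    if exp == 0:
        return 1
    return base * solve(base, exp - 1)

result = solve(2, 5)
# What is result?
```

solve(2, 5) = 2 * 2 * 2 * 2 * 2 = 32

Answer: 32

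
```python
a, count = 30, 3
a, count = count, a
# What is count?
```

Trace:
`a, count = 30, 3` → a = 30; count = 3
`a, count = count, a` → a = 3; count = 30
So count = 30

Answer: 30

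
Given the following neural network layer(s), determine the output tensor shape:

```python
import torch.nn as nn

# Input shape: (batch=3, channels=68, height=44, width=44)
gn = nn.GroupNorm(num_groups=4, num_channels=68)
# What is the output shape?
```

Input: (3, 68, 44, 44) -> Output: (3, 68, 44, 44)

Answer: (3, 68, 44, 44)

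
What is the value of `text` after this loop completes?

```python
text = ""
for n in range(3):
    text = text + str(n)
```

Concatenate digits 0 to 2
`text` takes the values: "" → "0" → "01" → "012"

Answer: "012"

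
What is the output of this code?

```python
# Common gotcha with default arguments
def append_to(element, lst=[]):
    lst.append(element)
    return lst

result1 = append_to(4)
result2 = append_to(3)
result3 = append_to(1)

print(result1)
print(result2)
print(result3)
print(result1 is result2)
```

Key concept: mutable default argument gotcha.
Step by step:
`result1 = append_to(4)` → result1 = [4]
`result2 = append_to(3)` → result1 = [4, 3] (same object as result2); result2 = [4, 3] (same object as result1)
`result3 = append_to(1)` → result1 = [4, 3, 1] (same object as result2, result3); result2 = [4, 3, 1] (same object as result1, result3); result3 = [4, 3, 1] (same object as result1, result2)
`print(result1)` → prints [4, 3, 1]
`print(result2)` → prints [4, 3, 1]
`print(result3)` → prints [4, 3, 1]
`print(result1 is result2)` → prints True

Answer:
[4, 3, 1]
[4, 3, 1]
[4, 3, 1]
True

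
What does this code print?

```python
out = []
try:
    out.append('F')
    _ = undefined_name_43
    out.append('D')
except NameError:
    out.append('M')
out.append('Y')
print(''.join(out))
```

Execution trace: 'F' (try body) → 'M' (except NameError) → 'Y' (after the try/except). Output: FMY

Answer: FMY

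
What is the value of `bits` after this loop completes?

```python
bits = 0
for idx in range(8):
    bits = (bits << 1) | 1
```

Build 8 consecutive 1-bits: 0b11111111
`bits` takes the values: 0 → 1 → 3 → 7 → 15 → 31 → 63 → 127 → 255

Answer: 255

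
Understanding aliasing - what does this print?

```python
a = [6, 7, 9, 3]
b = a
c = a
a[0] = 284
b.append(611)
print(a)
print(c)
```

Key concept: multiple aliases.
Step by step:
`a = [6, 7, 9, 3]` → a = [6, 7, 9, 3]
`b = a` → b = [6, 7, 9, 3] (same object as a)
`c = a` → c = [6, 7, 9, 3] (same object as a, b)
`a[0] = 284` → a = [284, 7, 9, 3] (same object as b, c); b = [284, 7, 9, 3] (same object as a, c); c = [284, 7, 9, 3] (same object as a, b)
`b.append(611)` → a = [284, 7, 9, 3, 611] (same object as b, c); b = [284, 7, 9, 3, 611] (same object as a, c); c = [284, 7, 9, 3, 611] (same object as a, b)
`print(a)` → prints [284, 7, 9, 3, 611]
`print(c)` → prints [284, 7, 9, 3, 611]

Answer:
[284, 7, 9, 3, 611]
[284, 7, 9, 3, 611]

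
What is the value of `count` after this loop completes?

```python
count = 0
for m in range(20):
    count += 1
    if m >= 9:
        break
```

Loop breaks when m reaches 9, count is 10
`count` takes the values: 0 → 1 → 2 → 3 → 4 → 5 → 6 → 7 → 8 → 9 → 10

Answer: 10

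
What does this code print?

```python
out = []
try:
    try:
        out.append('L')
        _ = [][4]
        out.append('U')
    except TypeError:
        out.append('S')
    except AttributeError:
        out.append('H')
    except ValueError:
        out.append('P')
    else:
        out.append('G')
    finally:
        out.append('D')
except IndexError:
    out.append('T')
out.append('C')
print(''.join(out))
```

Execution trace: 'L' (try body) → 'D' (finally) → 'T' (outer except IndexError) → 'C' (after the try/except). Output: LDTC

Answer: LDTC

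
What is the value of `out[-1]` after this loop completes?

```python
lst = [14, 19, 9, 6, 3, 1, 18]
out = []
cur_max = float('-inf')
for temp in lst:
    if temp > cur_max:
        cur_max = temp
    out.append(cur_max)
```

Running max ends at 19
`out` takes the values: [] → [14] → [14, 19] → [14, 19, 19] → [14, 19, 19, 19] → [14, 19, 19, 19, 19] → [14, 19, 19, 19, 19, 19] → [14, 19, 19, 19, 19, 19, 19]
So `out[-1]` = 19

Answer: 19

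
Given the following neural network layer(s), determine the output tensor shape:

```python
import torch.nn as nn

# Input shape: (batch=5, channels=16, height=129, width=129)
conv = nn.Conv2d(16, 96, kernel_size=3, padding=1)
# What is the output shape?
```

Input: (5, 16, 129, 129) -> Output: (5, 96, 129, 129)

Answer: (5, 96, 129, 129)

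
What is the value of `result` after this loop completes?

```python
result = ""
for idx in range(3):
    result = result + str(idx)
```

Concatenate digits 0 to 2
`result` takes the values: "" → "0" → "01" → "012"

Answer: "012"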